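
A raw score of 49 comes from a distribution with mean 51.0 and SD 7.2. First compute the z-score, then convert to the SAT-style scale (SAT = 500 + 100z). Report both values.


z = (X - mean) / SD = (49 - 51.0) / 7.2
z = -2.0 / 7.2
z = -0.2778
SAT-scale = SAT = 500 + 100z
Carry z at full precision (z = -2.0 / 7.2) into the conversion:
SAT-scale = 500 + 100 * (-2.0 / 7.2) = 500 + -200 / 7.2
SAT-scale = 500 + -27.7778
SAT-scale = 472.2222

472.2222


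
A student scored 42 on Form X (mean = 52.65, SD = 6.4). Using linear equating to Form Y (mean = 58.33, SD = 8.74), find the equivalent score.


slope = SD_Y / SD_X = 8.74 / 6.4 ~ 1.3656
intercept = mean_Y - slope * mean_X = 58.33 - (8.74 / 6.4) * 52.65 ~ -13.5702
Y = slope * X + intercept. To avoid rounding drift from the rounded slope/intercept, evaluate the equivalent form Y = mean_Y + SD_Y * (X - mean_X) / SD_X at full precision:
Y = 58.33 + 8.74 * (42 - 52.65) / 6.4
Y = 58.33 - 8.74 * 10.65 / 6.4
Y = 58.33 - 93.081 / 6.4
Y = 58.33 - 14.5439
Y = 43.7861

43.7861


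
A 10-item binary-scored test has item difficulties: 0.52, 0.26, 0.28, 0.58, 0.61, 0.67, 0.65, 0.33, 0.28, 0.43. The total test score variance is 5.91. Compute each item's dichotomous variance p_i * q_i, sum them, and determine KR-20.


For each item, compute p_i * q_i:
  Item 1: 0.52 * 0.48 = 0.2496
  Item 2: 0.26 * 0.74 = 0.1924
  Item 3: 0.28 * 0.72 = 0.2016
  Item 4: 0.58 * 0.42 = 0.2436
  Item 5: 0.61 * 0.39 = 0.2379
  Item 6: 0.67 * 0.33 = 0.2211
  Item 7: 0.65 * 0.35 = 0.2275
  Item 8: 0.33 * 0.67 = 0.2211
  Item 9: 0.28 * 0.72 = 0.2016
  Item 10: 0.43 * 0.57 = 0.2451
Sum(p_i * q_i) = 0.2496 + 0.1924 + 0.2016 + 0.2436 + 0.2379 + 0.2211 + 0.2275 + 0.2211 + 0.2016 + 0.2451 = 2.2415
KR-20 = (k/(k-1)) * (1 - Sum(p_i*q_i) / Var_total)
= (10/9) * (1 - 2.2415/5.91)
= 1.1111 * 0.6207
KR-20 = 0.6897

0.6897


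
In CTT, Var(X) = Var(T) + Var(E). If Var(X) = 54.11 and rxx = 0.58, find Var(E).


var_true = rxx * var_obs = 0.58 * 54.11 = 31.3838
var_error = var_obs - var_true
var_error = 54.11 - 31.3838
var_error = 22.7262

22.7262


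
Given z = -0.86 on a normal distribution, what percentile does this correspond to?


CDF(z) = 0.5 * (1 + erf(z/sqrt(2)))
erf(-0.6081) = -0.6102
CDF = 0.1949
Percentile rank = 0.1949 * 100 = 19.49

19.49


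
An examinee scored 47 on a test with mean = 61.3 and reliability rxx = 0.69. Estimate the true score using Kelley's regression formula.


T_est = rxx * X + (1 - rxx) * mean
T_est = 0.69 * 47 + 0.31 * 61.3
T_est = 32.43 + 19.003
T_est = 51.433

51.433


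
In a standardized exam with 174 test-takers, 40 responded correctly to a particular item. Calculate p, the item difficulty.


Item difficulty p = number correct / total examinees
p = 40 / 174
p = 0.2299

0.2299


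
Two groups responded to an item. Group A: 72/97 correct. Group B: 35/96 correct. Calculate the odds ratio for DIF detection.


Odds_A = 72/25 = 2.88
Odds_B = 35/61 = 0.5738
OR = Odds_A / Odds_B = 2.88 / 0.5738
Exactly, OR = (72 * 61) / (25 * 35) = 4392 / 875
OR = 5.0194

5.0194


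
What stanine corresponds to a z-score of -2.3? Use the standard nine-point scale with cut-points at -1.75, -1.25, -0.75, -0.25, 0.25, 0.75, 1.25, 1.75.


Stanine boundaries: [-1.75, -1.25, -0.75, -0.25, 0.25, 0.75, 1.25, 1.75]
z = -2.3
Check each boundary:
  z < -1.75
  z < -1.25
  z < -0.75
  z < -0.25
  z < 0.25
  z < 0.75
  z < 1.25
  z < 1.75
Highest qualifying boundary gives stanine = 1

1


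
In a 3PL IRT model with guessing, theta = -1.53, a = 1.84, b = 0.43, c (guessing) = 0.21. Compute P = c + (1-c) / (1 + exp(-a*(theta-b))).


logit = 1.84*(-1.53 - 0.43) = -3.6064
P* = 1/(1 + exp(--3.6064)) = 0.0264
P = 0.21 + (1 - 0.21) * 0.0264
P = 0.2309

0.2309


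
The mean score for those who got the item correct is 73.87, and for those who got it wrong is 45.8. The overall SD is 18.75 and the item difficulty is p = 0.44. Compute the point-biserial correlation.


q = 1 - p = 0.56
rpb = ((M1 - M0) / SD) * sqrt(p * q)
rpb = ((73.87 - 45.8) / 18.75) * sqrt(0.44 * 0.56)
rpb = 0.7431

0.7431


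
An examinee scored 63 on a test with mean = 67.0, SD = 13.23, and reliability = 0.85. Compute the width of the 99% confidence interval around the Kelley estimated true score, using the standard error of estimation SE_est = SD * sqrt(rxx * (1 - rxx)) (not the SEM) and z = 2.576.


True score estimate = 0.85*63 + 0.15*67.0 = 63.6
SE_est = SD * sqrt(rxx * (1 - rxx)) = 13.23 * sqrt(0.85 * 0.15) = 13.23 * sqrt(0.1275) = 4.724055
CI = T_est +/- z * SE_est, so width = 2 * z * SE_est = 2 * 2.576 * 4.724055
Width = 24.3383

24.3383


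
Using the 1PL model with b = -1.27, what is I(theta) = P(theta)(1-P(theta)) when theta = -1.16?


P = 1/(1+exp(-(-1.16--1.27))) = 0.5275
I = P*(1-P) = 0.5275 * 0.4725
I = 0.2492

0.2492


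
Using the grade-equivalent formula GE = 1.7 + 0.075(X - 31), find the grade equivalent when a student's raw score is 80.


raw - median = 80 - 31 = 49
slope * diff = 0.075 * 49 = 3.675
GE = 1.7 + 3.675
GE = 5.375

5.375


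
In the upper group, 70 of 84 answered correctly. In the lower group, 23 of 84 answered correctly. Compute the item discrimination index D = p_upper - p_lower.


p_upper = 70/84 = 0.8333
p_lower = 23/84 = 0.2738
D = 0.8333 - 0.2738 = 0.5595

0.5595


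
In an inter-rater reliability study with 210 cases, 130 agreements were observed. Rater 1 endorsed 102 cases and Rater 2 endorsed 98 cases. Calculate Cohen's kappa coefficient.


P_o = 130/210 = 0.619048
P_e = (102*98 + 108*112) / 44100 = 0.500952
kappa = (P_o - P_e) / (1 - P_e)
kappa = (0.619048 - 0.500952) / (1 - 0.500952)
kappa = 0.2366

0.2366


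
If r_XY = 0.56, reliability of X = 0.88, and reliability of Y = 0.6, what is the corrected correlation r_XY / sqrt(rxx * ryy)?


r_corrected = rxy / sqrt(rxx * ryy)
= 0.56 / sqrt(0.88 * 0.6)
= 0.56 / sqrt(0.528)
= 0.56 / 0.726636
r_corrected = 0.7707

0.7707


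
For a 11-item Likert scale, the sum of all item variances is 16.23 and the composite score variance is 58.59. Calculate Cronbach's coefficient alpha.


alpha = (k/(k-1)) * (1 - sum(si^2)/s_total^2)
= (11/10) * (1 - 16.23/58.59)
alpha = 0.7953

0.7953


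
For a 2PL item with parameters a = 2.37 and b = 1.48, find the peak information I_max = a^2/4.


For 2PL, max info at theta = b = 1.48
I_max = a^2 / 4 = 2.37^2 / 4
= 5.6169 / 4
I_max = 1.4042

1.4042


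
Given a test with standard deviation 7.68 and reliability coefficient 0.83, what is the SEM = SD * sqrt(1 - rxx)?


SEM = SD * sqrt(1 - rxx)
SEM = 7.68 * sqrt(1 - 0.83)
SEM = 7.68 * sqrt(0.17) = 7.68 * 0.412311
SEM = 3.1665

3.1665


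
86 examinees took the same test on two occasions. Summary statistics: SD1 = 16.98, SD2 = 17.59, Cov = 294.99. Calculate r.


r = cov(X,Y) / (SD_X * SD_Y)
r = 294.99 / (16.98 * 17.59)
r = 294.99 / 298.6782
r = 0.9877

0.9877


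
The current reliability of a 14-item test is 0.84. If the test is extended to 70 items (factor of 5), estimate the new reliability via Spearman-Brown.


r_new = (n * rxx) / (1 + (n-1) * rxx)
r_new = (5 * 0.84) / (1 + 4 * 0.84)
r_new = 4.2 / 4.36
r_new = 0.9633

0.9633


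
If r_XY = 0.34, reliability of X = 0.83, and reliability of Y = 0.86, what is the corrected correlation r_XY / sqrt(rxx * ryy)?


r_corrected = rxy / sqrt(rxx * ryy)
= 0.34 / sqrt(0.83 * 0.86)
= 0.34 / sqrt(0.7138)
= 0.34 / 0.844867
r_corrected = 0.4024

0.4024


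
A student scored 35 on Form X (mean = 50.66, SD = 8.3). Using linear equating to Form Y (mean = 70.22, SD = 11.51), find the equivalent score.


slope = SD_Y / SD_X = 11.51 / 8.3 ~ 1.3867
intercept = mean_Y - slope * mean_X = 70.22 - (11.51 / 8.3) * 50.66 ~ -0.0326
Y = slope * X + intercept. To avoid rounding drift from the rounded slope/intercept, evaluate the equivalent form Y = mean_Y + SD_Y * (X - mean_X) / SD_X at full precision:
Y = 70.22 + 11.51 * (35 - 50.66) / 8.3
Y = 70.22 - 11.51 * 15.66 / 8.3
Y = 70.22 - 180.2466 / 8.3
Y = 70.22 - 21.7165
Y = 48.5035

48.5035


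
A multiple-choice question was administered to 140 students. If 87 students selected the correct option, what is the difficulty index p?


Item difficulty p = number correct / total examinees
p = 87 / 140
p = 0.6214

0.6214


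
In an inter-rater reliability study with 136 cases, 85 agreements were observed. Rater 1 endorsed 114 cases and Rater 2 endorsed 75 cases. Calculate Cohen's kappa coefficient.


P_o = 85/136 = 0.625
P_e = (114*75 + 22*61) / 18496 = 0.534818
kappa = (P_o - P_e) / (1 - P_e)
kappa = (0.625 - 0.534818) / (1 - 0.534818)
kappa = 0.1939

0.1939


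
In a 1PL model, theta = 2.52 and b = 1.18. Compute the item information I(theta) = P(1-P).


P = 1/(1+exp(-(2.52-1.18))) = 0.7925
I = P*(1-P) = 0.7925 * 0.2075
I = 0.1644

0.1644


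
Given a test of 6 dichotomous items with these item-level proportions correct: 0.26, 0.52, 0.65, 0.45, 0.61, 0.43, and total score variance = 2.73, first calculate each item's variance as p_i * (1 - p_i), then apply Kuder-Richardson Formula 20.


For each item, compute p_i * q_i:
  Item 1: 0.26 * 0.74 = 0.1924
  Item 2: 0.52 * 0.48 = 0.2496
  Item 3: 0.65 * 0.35 = 0.2275
  Item 4: 0.45 * 0.55 = 0.2475
  Item 5: 0.61 * 0.39 = 0.2379
  Item 6: 0.43 * 0.57 = 0.2451
Sum(p_i * q_i) = 0.1924 + 0.2496 + 0.2275 + 0.2475 + 0.2379 + 0.2451 = 1.4
KR-20 = (k/(k-1)) * (1 - Sum(p_i*q_i) / Var_total)
= (6/5) * (1 - 1.4/2.73)
= 1.2 * 0.4872
KR-20 = 0.5846

0.5846


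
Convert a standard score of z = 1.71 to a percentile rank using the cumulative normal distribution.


CDF(z) = 0.5 * (1 + erf(z/sqrt(2)))
erf(1.2092) = 0.9127
CDF = 0.9564
Percentile rank = 0.9564 * 100 = 95.64

95.64


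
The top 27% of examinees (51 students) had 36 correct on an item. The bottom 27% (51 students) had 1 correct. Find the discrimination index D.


p_upper = 36/51 = 0.7059
p_lower = 1/51 = 0.0196
D = 0.7059 - 0.0196 = 0.6863

0.6863


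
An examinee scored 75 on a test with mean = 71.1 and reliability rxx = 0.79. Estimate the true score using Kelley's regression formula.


T_est = rxx * X + (1 - rxx) * mean
T_est = 0.79 * 75 + 0.21 * 71.1
T_est = 59.25 + 14.931
T_est = 74.181

74.181


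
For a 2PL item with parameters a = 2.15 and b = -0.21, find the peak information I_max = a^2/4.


For 2PL, max info at theta = b = -0.21
I_max = a^2 / 4 = 2.15^2 / 4
= 4.6225 / 4
I_max = 1.1556

1.1556


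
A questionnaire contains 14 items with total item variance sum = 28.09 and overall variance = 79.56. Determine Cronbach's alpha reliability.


alpha = (k/(k-1)) * (1 - sum(si^2)/s_total^2)
= (14/13) * (1 - 28.09/79.56)
alpha = 0.6967

0.6967


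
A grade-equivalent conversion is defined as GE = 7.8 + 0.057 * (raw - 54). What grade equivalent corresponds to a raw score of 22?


raw - median = 22 - 54 = -32
slope * diff = 0.057 * -32 = -1.824
GE = 7.8 + -1.824
GE = 5.976

5.976


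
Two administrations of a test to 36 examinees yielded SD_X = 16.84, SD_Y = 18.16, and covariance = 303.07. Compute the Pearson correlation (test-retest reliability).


r = cov(X,Y) / (SD_X * SD_Y)
r = 303.07 / (16.84 * 18.16)
r = 303.07 / 305.8144
r = 0.991

0.991


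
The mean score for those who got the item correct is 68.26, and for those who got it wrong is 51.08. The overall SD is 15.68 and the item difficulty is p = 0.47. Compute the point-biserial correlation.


q = 1 - p = 0.53
rpb = ((M1 - M0) / SD) * sqrt(p * q)
rpb = ((68.26 - 51.08) / 15.68) * sqrt(0.47 * 0.53)
rpb = 0.5468

0.5468


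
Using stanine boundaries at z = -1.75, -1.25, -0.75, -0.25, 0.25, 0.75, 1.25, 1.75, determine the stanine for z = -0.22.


Stanine boundaries: [-1.75, -1.25, -0.75, -0.25, 0.25, 0.75, 1.25, 1.75]
z = -0.22
Check each boundary:
  z >= -1.75 -> could be stanine 2
  z >= -1.25 -> could be stanine 3
  z >= -0.75 -> could be stanine 4
  z >= -0.25 -> could be stanine 5
  z < 0.25
  z < 0.75
  z < 1.25
  z < 1.75
Highest qualifying boundary gives stanine = 5

5


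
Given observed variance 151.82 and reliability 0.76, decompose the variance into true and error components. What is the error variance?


var_true = rxx * var_obs = 0.76 * 151.82 = 115.3832
var_error = var_obs - var_true
var_error = 151.82 - 115.3832
var_error = 36.4368

36.4368


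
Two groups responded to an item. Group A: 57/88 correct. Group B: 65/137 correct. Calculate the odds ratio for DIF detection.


Odds_A = 57/31 = 1.8387
Odds_B = 65/72 = 0.9028
OR = Odds_A / Odds_B = 1.8387 / 0.9028
Exactly, OR = (57 * 72) / (31 * 65) = 4104 / 2015
OR = 2.0367

2.0367


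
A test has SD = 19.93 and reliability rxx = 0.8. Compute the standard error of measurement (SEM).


SEM = SD * sqrt(1 - rxx)
SEM = 19.93 * sqrt(1 - 0.8)
SEM = 19.93 * sqrt(0.2) = 19.93 * 0.447214
SEM = 8.913

8.913


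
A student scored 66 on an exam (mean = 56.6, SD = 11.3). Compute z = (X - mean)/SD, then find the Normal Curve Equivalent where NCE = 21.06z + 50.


z = (X - mean) / SD = (66 - 56.6) / 11.3
z = 9.4 / 11.3
z = 0.8319
NCE = NCE = 21.06z + 50
Carry z at full precision (z = 9.4 / 11.3) into the conversion:
NCE = 21.06 * (9.4 / 11.3) + 50 = 197.964 / 11.3 + 50
NCE = 17.5189 + 50
NCE = 67.5189

67.5189


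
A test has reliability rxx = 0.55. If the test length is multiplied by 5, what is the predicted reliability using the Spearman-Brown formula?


r_new = (n * rxx) / (1 + (n-1) * rxx)
r_new = (5 * 0.55) / (1 + 4 * 0.55)
r_new = 2.75 / 3.2
r_new = 0.8594

0.8594


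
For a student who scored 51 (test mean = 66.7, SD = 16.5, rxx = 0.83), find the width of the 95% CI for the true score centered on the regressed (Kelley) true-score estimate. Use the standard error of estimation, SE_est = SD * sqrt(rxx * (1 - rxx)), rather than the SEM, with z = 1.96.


True score estimate = 0.83*51 + 0.17*66.7 = 53.669
SE_est = SD * sqrt(rxx * (1 - rxx)) = 16.5 * sqrt(0.83 * 0.17) = 16.5 * sqrt(0.1411) = 6.197941
CI = T_est +/- z * SE_est, so width = 2 * z * SE_est = 2 * 1.96 * 6.197941
Width = 24.2959

24.2959


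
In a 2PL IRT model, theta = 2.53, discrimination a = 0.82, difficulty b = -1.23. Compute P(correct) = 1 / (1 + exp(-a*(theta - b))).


a*(theta - b) = 0.82 * (2.53 - -1.23) = 3.0832
exp(-3.0832) = 0.0458
P = 1 / (1 + 0.0458)
P = 0.9562

0.9562


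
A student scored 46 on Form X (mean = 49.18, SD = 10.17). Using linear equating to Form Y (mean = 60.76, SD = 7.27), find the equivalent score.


slope = SD_Y / SD_X = 7.27 / 10.17 ~ 0.7148
intercept = mean_Y - slope * mean_X = 60.76 - (7.27 / 10.17) * 49.18 ~ 25.6038
Y = slope * X + intercept. To avoid rounding drift from the rounded slope/intercept, evaluate the equivalent form Y = mean_Y + SD_Y * (X - mean_X) / SD_X at full precision:
Y = 60.76 + 7.27 * (46 - 49.18) / 10.17
Y = 60.76 - 7.27 * 3.18 / 10.17
Y = 60.76 - 23.1186 / 10.17
Y = 60.76 - 2.2732
Y = 58.4868

58.4868


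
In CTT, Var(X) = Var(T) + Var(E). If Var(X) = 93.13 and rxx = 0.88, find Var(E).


var_true = rxx * var_obs = 0.88 * 93.13 = 81.9544
var_error = var_obs - var_true
var_error = 93.13 - 81.9544
var_error = 11.1756

11.1756


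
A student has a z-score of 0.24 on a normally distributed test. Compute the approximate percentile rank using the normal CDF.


CDF(z) = 0.5 * (1 + erf(z/sqrt(2)))
erf(0.1697) = 0.1897
CDF = 0.5948
Percentile rank = 0.5948 * 100 = 59.48

59.48


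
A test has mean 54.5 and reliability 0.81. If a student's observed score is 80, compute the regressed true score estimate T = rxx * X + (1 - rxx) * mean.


T_est = rxx * X + (1 - rxx) * mean
T_est = 0.81 * 80 + 0.19 * 54.5
T_est = 64.8 + 10.355
T_est = 75.155

75.155


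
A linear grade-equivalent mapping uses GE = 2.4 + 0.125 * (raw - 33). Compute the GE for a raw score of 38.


raw - median = 38 - 33 = 5
slope * diff = 0.125 * 5 = 0.625
GE = 2.4 + 0.625
GE = 3.025

3.025


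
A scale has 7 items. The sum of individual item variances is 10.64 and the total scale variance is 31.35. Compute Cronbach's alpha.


alpha = (k/(k-1)) * (1 - sum(si^2)/s_total^2)
= (7/6) * (1 - 10.64/31.35)
alpha = 0.7707

0.7707


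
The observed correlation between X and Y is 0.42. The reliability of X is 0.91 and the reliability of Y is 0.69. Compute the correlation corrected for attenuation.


r_corrected = rxy / sqrt(rxx * ryy)
= 0.42 / sqrt(0.91 * 0.69)
= 0.42 / sqrt(0.6279)
= 0.42 / 0.792401
r_corrected = 0.53

0.53


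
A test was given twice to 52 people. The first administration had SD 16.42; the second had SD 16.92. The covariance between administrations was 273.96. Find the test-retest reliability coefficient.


r = cov(X,Y) / (SD_X * SD_Y)
r = 273.96 / (16.42 * 16.92)
r = 273.96 / 277.8264
r = 0.9861

0.9861


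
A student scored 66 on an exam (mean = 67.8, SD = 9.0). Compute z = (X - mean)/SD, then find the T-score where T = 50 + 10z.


z = (X - mean) / SD = (66 - 67.8) / 9.0
z = -1.8 / 9.0
z = -0.2
T-score = T = 50 + 10z
Carry z at full precision (z = -1.8 / 9.0) into the conversion:
T-score = 50 + 10 * (-1.8 / 9.0) = 50 + -18 / 9.0
T-score = 50 + -2.0
T-score = 48.0

48.0


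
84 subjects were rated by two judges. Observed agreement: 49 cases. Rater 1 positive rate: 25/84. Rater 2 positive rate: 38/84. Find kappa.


P_o = 49/84 = 0.583333
P_e = (25*38 + 59*46) / 7056 = 0.519274
kappa = (P_o - P_e) / (1 - P_e)
kappa = (0.583333 - 0.519274) / (1 - 0.519274)
kappa = 0.1333

0.1333


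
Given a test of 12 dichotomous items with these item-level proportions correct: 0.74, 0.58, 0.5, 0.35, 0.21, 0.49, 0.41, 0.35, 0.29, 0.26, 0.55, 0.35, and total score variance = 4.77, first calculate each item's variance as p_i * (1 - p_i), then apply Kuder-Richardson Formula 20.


For each item, compute p_i * q_i:
  Item 1: 0.74 * 0.26 = 0.1924
  Item 2: 0.58 * 0.42 = 0.2436
  Item 3: 0.5 * 0.5 = 0.25
  Item 4: 0.35 * 0.65 = 0.2275
  Item 5: 0.21 * 0.79 = 0.1659
  Item 6: 0.49 * 0.51 = 0.2499
  Item 7: 0.41 * 0.59 = 0.2419
  Item 8: 0.35 * 0.65 = 0.2275
  Item 9: 0.29 * 0.71 = 0.2059
  Item 10: 0.26 * 0.74 = 0.1924
  Item 11: 0.55 * 0.45 = 0.2475
  Item 12: 0.35 * 0.65 = 0.2275
Sum(p_i * q_i) = 0.1924 + 0.2436 + 0.25 + 0.2275 + 0.1659 + 0.2499 + 0.2419 + 0.2275 + 0.2059 + 0.1924 + 0.2475 + 0.2275 = 2.672
KR-20 = (k/(k-1)) * (1 - Sum(p_i*q_i) / Var_total)
= (12/11) * (1 - 2.672/4.77)
= 1.0909 * 0.4398
KR-20 = 0.4798

0.4798


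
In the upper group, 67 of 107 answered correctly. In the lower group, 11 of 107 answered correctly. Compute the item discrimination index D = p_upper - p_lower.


p_upper = 67/107 = 0.6262
p_lower = 11/107 = 0.1028
D = 0.6262 - 0.1028 = 0.5234

0.5234


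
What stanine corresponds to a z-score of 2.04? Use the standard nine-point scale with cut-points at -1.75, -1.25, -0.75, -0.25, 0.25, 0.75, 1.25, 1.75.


Stanine boundaries: [-1.75, -1.25, -0.75, -0.25, 0.25, 0.75, 1.25, 1.75]
z = 2.04
Check each boundary:
  z >= -1.75 -> could be stanine 2
  z >= -1.25 -> could be stanine 3
  z >= -0.75 -> could be stanine 4
  z >= -0.25 -> could be stanine 5
  z >= 0.25 -> could be stanine 6
  z >= 0.75 -> could be stanine 7
  z >= 1.25 -> could be stanine 8
  z >= 1.75 -> could be stanine 9
Highest qualifying boundary gives stanine = 9

9


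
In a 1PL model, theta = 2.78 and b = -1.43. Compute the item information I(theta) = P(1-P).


P = 1/(1+exp(-(2.78--1.43))) = 0.9854
I = P*(1-P) = 0.9854 * 0.0146
I = 0.0144

0.0144


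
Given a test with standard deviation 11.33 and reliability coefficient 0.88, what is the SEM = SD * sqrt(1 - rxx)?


SEM = SD * sqrt(1 - rxx)
SEM = 11.33 * sqrt(1 - 0.88)
SEM = 11.33 * sqrt(0.12) = 11.33 * 0.34641
SEM = 3.9248

3.9248


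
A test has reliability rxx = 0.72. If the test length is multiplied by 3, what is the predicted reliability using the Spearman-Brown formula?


r_new = (n * rxx) / (1 + (n-1) * rxx)
r_new = (3 * 0.72) / (1 + 2 * 0.72)
r_new = 2.16 / 2.44
r_new = 0.8852

0.8852


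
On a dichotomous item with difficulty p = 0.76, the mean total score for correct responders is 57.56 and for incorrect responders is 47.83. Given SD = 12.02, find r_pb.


q = 1 - p = 0.24
rpb = ((M1 - M0) / SD) * sqrt(p * q)
rpb = ((57.56 - 47.83) / 12.02) * sqrt(0.76 * 0.24)
rpb = 0.3457

0.3457


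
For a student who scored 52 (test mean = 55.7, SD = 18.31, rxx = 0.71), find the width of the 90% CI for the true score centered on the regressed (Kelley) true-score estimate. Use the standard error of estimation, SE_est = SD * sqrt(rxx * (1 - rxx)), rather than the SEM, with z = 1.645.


True score estimate = 0.71*52 + 0.29*55.7 = 53.073
SE_est = SD * sqrt(rxx * (1 - rxx)) = 18.31 * sqrt(0.71 * 0.29) = 18.31 * sqrt(0.2059) = 8.308383
CI = T_est +/- z * SE_est, so width = 2 * z * SE_est = 2 * 1.645 * 8.308383
Width = 27.3346

27.3346


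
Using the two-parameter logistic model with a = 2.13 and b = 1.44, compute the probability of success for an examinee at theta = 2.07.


a*(theta - b) = 2.13 * (2.07 - 1.44) = 1.3419
exp(-1.3419) = 0.2613
P = 1 / (1 + 0.2613)
P = 0.7928

0.7928


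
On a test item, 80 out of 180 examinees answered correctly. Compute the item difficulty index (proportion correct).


Item difficulty p = number correct / total examinees
p = 80 / 180
p = 0.4444

0.4444


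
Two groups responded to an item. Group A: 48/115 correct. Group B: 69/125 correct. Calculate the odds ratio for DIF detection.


Odds_A = 48/67 = 0.7164
Odds_B = 69/56 = 1.2321
OR = Odds_A / Odds_B = 0.7164 / 1.2321
Exactly, OR = (48 * 56) / (67 * 69) = 2688 / 4623
OR = 0.5814

0.5814


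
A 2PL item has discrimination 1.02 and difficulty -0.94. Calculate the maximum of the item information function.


For 2PL, max info at theta = b = -0.94
I_max = a^2 / 4 = 1.02^2 / 4
= 1.0404 / 4
I_max = 0.2601

0.2601


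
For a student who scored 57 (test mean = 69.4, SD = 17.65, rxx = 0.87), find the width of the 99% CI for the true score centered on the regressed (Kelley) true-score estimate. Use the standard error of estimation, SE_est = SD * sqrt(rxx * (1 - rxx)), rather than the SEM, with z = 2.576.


True score estimate = 0.87*57 + 0.13*69.4 = 58.612
SE_est = SD * sqrt(rxx * (1 - rxx)) = 17.65 * sqrt(0.87 * 0.13) = 17.65 * sqrt(0.1131) = 5.935756
CI = T_est +/- z * SE_est, so width = 2 * z * SE_est = 2 * 2.576 * 5.935756
Width = 30.581

30.581


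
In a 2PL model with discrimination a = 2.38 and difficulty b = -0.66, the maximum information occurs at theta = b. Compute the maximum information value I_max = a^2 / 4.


For 2PL, max info at theta = b = -0.66
I_max = a^2 / 4 = 2.38^2 / 4
= 5.6644 / 4
I_max = 1.4161

1.4161


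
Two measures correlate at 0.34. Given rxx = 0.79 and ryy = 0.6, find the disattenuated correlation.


r_corrected = rxy / sqrt(rxx * ryy)
= 0.34 / sqrt(0.79 * 0.6)
= 0.34 / sqrt(0.474)
= 0.34 / 0.688477
r_corrected = 0.4938

0.4938


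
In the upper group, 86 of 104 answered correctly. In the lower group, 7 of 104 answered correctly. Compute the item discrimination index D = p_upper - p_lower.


p_upper = 86/104 = 0.8269
p_lower = 7/104 = 0.0673
D = 0.8269 - 0.0673 = 0.7596

0.7596


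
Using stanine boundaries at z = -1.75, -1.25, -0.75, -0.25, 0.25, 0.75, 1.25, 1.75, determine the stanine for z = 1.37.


Stanine boundaries: [-1.75, -1.25, -0.75, -0.25, 0.25, 0.75, 1.25, 1.75]
z = 1.37
Check each boundary:
  z >= -1.75 -> could be stanine 2
  z >= -1.25 -> could be stanine 3
  z >= -0.75 -> could be stanine 4
  z >= -0.25 -> could be stanine 5
  z >= 0.25 -> could be stanine 6
  z >= 0.75 -> could be stanine 7
  z >= 1.25 -> could be stanine 8
  z < 1.75
Highest qualifying boundary gives stanine = 8

8


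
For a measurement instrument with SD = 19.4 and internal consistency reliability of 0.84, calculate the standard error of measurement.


SEM = SD * sqrt(1 - rxx)
SEM = 19.4 * sqrt(1 - 0.84)
SEM = 19.4 * sqrt(0.16) = 19.4 * 0.4
SEM = 7.76

7.76


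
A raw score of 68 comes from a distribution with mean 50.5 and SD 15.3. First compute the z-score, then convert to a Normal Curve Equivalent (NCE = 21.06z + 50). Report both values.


z = (X - mean) / SD = (68 - 50.5) / 15.3
z = 17.5 / 15.3
z = 1.1438
NCE = NCE = 21.06z + 50
Carry z at full precision (z = 17.5 / 15.3) into the conversion:
NCE = 21.06 * (17.5 / 15.3) + 50 = 368.55 / 15.3 + 50
NCE = 24.0882 + 50
NCE = 74.0882

74.0882


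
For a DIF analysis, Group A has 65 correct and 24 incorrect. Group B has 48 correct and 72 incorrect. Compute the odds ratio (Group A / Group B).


Odds_A = 65/24 = 2.7083
Odds_B = 48/72 = 0.6667
OR = Odds_A / Odds_B = 2.7083 / 0.6667
Exactly, OR = (65 * 72) / (24 * 48) = 4680 / 1152
OR = 4.0625

4.0625


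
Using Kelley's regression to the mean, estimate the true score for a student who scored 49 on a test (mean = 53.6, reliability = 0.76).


T_est = rxx * X + (1 - rxx) * mean
T_est = 0.76 * 49 + 0.24 * 53.6
T_est = 37.24 + 12.864
T_est = 50.104

50.104


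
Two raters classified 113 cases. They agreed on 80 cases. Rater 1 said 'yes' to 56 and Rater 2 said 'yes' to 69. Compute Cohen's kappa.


P_o = 80/113 = 0.707965
P_e = (56*69 + 57*44) / 12769 = 0.499021
kappa = (P_o - P_e) / (1 - P_e)
kappa = (0.707965 - 0.499021) / (1 - 0.499021)
kappa = 0.4171

0.4171


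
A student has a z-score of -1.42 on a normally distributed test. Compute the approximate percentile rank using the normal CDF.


CDF(z) = 0.5 * (1 + erf(z/sqrt(2)))
erf(-1.0041) = -0.8444
CDF = 0.0778
Percentile rank = 0.0778 * 100 = 7.78

7.78


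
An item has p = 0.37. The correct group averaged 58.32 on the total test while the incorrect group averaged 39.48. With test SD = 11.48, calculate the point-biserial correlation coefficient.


q = 1 - p = 0.63
rpb = ((M1 - M0) / SD) * sqrt(p * q)
rpb = ((58.32 - 39.48) / 11.48) * sqrt(0.37 * 0.63)
rpb = 0.7923

0.7923


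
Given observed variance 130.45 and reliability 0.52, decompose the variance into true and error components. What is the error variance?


var_true = rxx * var_obs = 0.52 * 130.45 = 67.834
var_error = var_obs - var_true
var_error = 130.45 - 67.834
var_error = 62.616

62.616


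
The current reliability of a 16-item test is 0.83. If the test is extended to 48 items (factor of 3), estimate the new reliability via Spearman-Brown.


r_new = (n * rxx) / (1 + (n-1) * rxx)
r_new = (3 * 0.83) / (1 + 2 * 0.83)
r_new = 2.49 / 2.66
r_new = 0.9361

0.9361


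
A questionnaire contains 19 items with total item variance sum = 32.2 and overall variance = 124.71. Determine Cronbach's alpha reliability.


alpha = (k/(k-1)) * (1 - sum(si^2)/s_total^2)
= (19/18) * (1 - 32.2/124.71)
alpha = 0.783

0.783


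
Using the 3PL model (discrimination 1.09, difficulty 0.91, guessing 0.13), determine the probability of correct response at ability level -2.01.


logit = 1.09*(-2.01 - 0.91) = -3.1828
P* = 1/(1 + exp(--3.1828)) = 0.0398
P = 0.13 + (1 - 0.13) * 0.0398
P = 0.1646

0.1646


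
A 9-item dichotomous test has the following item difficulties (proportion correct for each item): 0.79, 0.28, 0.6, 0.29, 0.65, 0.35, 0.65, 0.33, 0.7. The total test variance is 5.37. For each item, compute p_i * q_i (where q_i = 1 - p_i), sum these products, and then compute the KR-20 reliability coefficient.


For each item, compute p_i * q_i:
  Item 1: 0.79 * 0.21 = 0.1659
  Item 2: 0.28 * 0.72 = 0.2016
  Item 3: 0.6 * 0.4 = 0.24
  Item 4: 0.29 * 0.71 = 0.2059
  Item 5: 0.65 * 0.35 = 0.2275
  Item 6: 0.35 * 0.65 = 0.2275
  Item 7: 0.65 * 0.35 = 0.2275
  Item 8: 0.33 * 0.67 = 0.2211
  Item 9: 0.7 * 0.3 = 0.21
Sum(p_i * q_i) = 0.1659 + 0.2016 + 0.24 + 0.2059 + 0.2275 + 0.2275 + 0.2275 + 0.2211 + 0.21 = 1.927
KR-20 = (k/(k-1)) * (1 - Sum(p_i*q_i) / Var_total)
= (9/8) * (1 - 1.927/5.37)
= 1.125 * 0.6412
KR-20 = 0.7213

0.7213


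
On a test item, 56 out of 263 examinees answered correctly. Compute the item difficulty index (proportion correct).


Item difficulty p = number correct / total examinees
p = 56 / 263
p = 0.2129

0.2129


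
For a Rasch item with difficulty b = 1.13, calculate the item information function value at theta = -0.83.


P = 1/(1+exp(-(-0.83-1.13))) = 0.1235
I = P*(1-P) = 0.1235 * 0.8765
I = 0.1082

0.1082


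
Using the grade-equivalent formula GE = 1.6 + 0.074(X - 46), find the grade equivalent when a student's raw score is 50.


raw - median = 50 - 46 = 4
slope * diff = 0.074 * 4 = 0.296
GE = 1.6 + 0.296
GE = 1.896

1.896


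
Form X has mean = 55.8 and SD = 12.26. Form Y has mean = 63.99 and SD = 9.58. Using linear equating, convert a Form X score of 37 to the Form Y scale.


slope = SD_Y / SD_X = 9.58 / 12.26 ~ 0.7814
intercept = mean_Y - slope * mean_X = 63.99 - (9.58 / 12.26) * 55.8 ~ 20.3877
Y = slope * X + intercept. To avoid rounding drift from the rounded slope/intercept, evaluate the equivalent form Y = mean_Y + SD_Y * (X - mean_X) / SD_X at full precision:
Y = 63.99 + 9.58 * (37 - 55.8) / 12.26
Y = 63.99 - 9.58 * 18.8 / 12.26
Y = 63.99 - 180.104 / 12.26
Y = 63.99 - 14.6904
Y = 49.2996

49.2996


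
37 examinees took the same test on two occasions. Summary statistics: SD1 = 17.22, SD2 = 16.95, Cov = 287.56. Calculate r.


r = cov(X,Y) / (SD_X * SD_Y)
r = 287.56 / (17.22 * 16.95)
r = 287.56 / 291.879
r = 0.9852

0.9852


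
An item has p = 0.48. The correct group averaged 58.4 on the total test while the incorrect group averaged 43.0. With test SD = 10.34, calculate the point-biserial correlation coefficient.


q = 1 - p = 0.52
rpb = ((M1 - M0) / SD) * sqrt(p * q)
rpb = ((58.4 - 43.0) / 10.34) * sqrt(0.48 * 0.52)
rpb = 0.7441

0.7441


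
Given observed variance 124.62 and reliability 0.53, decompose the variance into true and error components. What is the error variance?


var_true = rxx * var_obs = 0.53 * 124.62 = 66.0486
var_error = var_obs - var_true
var_error = 124.62 - 66.0486
var_error = 58.5714

58.5714


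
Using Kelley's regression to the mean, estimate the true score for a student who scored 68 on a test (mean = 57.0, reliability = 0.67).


T_est = rxx * X + (1 - rxx) * mean
T_est = 0.67 * 68 + 0.33 * 57.0
T_est = 45.56 + 18.81
T_est = 64.37

64.37


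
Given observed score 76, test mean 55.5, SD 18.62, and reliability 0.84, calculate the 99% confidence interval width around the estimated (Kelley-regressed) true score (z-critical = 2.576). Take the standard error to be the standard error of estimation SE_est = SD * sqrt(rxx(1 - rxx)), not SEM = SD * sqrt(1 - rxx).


True score estimate = 0.84*76 + 0.16*55.5 = 72.72
SE_est = SD * sqrt(rxx * (1 - rxx)) = 18.62 * sqrt(0.84 * 0.16) = 18.62 * sqrt(0.1344) = 6.826205
CI = T_est +/- z * SE_est, so width = 2 * z * SE_est = 2 * 2.576 * 6.826205
Width = 35.1686

35.1686


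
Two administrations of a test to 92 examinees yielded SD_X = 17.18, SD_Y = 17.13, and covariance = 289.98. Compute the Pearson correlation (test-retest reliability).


r = cov(X,Y) / (SD_X * SD_Y)
r = 289.98 / (17.18 * 17.13)
r = 289.98 / 294.2934
r = 0.9853

0.9853


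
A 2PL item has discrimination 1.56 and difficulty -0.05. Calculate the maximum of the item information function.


For 2PL, max info at theta = b = -0.05
I_max = a^2 / 4 = 1.56^2 / 4
= 2.4336 / 4
I_max = 0.6084

0.6084


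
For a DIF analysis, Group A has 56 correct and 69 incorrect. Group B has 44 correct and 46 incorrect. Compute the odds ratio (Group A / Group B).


Odds_A = 56/69 = 0.8116
Odds_B = 44/46 = 0.9565
OR = Odds_A / Odds_B = 0.8116 / 0.9565
Exactly, OR = (56 * 46) / (69 * 44) = 2576 / 3036
OR = 0.8485

0.8485


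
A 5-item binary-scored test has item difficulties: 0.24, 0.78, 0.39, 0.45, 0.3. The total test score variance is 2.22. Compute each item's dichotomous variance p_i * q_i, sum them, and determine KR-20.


For each item, compute p_i * q_i:
  Item 1: 0.24 * 0.76 = 0.1824
  Item 2: 0.78 * 0.22 = 0.1716
  Item 3: 0.39 * 0.61 = 0.2379
  Item 4: 0.45 * 0.55 = 0.2475
  Item 5: 0.3 * 0.7 = 0.21
Sum(p_i * q_i) = 0.1824 + 0.1716 + 0.2379 + 0.2475 + 0.21 = 1.0494
KR-20 = (k/(k-1)) * (1 - Sum(p_i*q_i) / Var_total)
= (5/4) * (1 - 1.0494/2.22)
= 1.25 * 0.5273
KR-20 = 0.6591

0.6591


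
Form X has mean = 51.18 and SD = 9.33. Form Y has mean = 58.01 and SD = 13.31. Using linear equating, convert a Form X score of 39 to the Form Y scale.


slope = SD_Y / SD_X = 13.31 / 9.33 ~ 1.4266
intercept = mean_Y - slope * mean_X = 58.01 - (13.31 / 9.33) * 51.18 ~ -15.0024
Y = slope * X + intercept. To avoid rounding drift from the rounded slope/intercept, evaluate the equivalent form Y = mean_Y + SD_Y * (X - mean_X) / SD_X at full precision:
Y = 58.01 + 13.31 * (39 - 51.18) / 9.33
Y = 58.01 - 13.31 * 12.18 / 9.33
Y = 58.01 - 162.1158 / 9.33
Y = 58.01 - 17.3758
Y = 40.6342

40.6342


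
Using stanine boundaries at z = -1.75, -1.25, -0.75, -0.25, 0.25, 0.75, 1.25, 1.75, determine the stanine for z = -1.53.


Stanine boundaries: [-1.75, -1.25, -0.75, -0.25, 0.25, 0.75, 1.25, 1.75]
z = -1.53
Check each boundary:
  z >= -1.75 -> could be stanine 2
  z < -1.25
  z < -0.75
  z < -0.25
  z < 0.25
  z < 0.75
  z < 1.25
  z < 1.75
Highest qualifying boundary gives stanine = 2

2


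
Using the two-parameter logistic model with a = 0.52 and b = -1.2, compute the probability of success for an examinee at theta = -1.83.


a*(theta - b) = 0.52 * (-1.83 - -1.2) = -0.3276
exp(--0.3276) = 1.3876
P = 1 / (1 + 1.3876)
P = 0.4188

0.4188


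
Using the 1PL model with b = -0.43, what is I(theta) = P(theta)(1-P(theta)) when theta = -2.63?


P = 1/(1+exp(-(-2.63--0.43))) = 0.0998
I = P*(1-P) = 0.0998 * 0.9002
I = 0.0898

0.0898


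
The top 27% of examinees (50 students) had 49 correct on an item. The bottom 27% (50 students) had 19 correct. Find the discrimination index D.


p_upper = 49/50 = 0.98
p_lower = 19/50 = 0.38
D = 0.98 - 0.38 = 0.6

0.6


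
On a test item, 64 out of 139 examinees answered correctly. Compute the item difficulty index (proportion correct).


Item difficulty p = number correct / total examinees
p = 64 / 139
p = 0.4604

0.4604


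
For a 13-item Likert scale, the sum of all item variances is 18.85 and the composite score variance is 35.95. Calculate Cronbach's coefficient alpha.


alpha = (k/(k-1)) * (1 - sum(si^2)/s_total^2)
= (13/12) * (1 - 18.85/35.95)
alpha = 0.5153

0.5153


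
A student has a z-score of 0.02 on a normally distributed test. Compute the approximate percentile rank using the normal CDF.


CDF(z) = 0.5 * (1 + erf(z/sqrt(2)))
erf(0.0141) = 0.016
CDF = 0.508
Percentile rank = 0.508 * 100 = 50.8

50.8


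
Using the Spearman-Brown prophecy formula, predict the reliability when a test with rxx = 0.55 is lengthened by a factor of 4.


r_new = (n * rxx) / (1 + (n-1) * rxx)
r_new = (4 * 0.55) / (1 + 3 * 0.55)
r_new = 2.2 / 2.65
r_new = 0.8302

0.8302


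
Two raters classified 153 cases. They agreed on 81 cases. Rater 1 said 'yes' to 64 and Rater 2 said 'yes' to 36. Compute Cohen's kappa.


P_o = 81/153 = 0.529412
P_e = (64*36 + 89*117) / 23409 = 0.543253
kappa = (P_o - P_e) / (1 - P_e)
kappa = (0.529412 - 0.543253) / (1 - 0.543253)
kappa = -0.0303

-0.0303


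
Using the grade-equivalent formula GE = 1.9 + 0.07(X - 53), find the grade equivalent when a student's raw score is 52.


raw - median = 52 - 53 = -1
slope * diff = 0.07 * -1 = -0.07
GE = 1.9 + -0.07
GE = 1.83

1.83


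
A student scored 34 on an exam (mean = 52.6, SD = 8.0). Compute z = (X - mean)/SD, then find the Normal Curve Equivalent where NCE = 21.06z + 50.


z = (X - mean) / SD = (34 - 52.6) / 8.0
z = -18.6 / 8.0
z = -2.325
NCE = NCE = 21.06z + 50
Carry z at full precision (z = -18.6 / 8.0) into the conversion:
NCE = 21.06 * (-18.6 / 8.0) + 50 = -391.716 / 8.0 + 50
NCE = -48.9645 + 50
NCE = 1.0355

1.0355


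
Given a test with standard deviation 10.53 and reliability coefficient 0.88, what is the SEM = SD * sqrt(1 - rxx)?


SEM = SD * sqrt(1 - rxx)
SEM = 10.53 * sqrt(1 - 0.88)
SEM = 10.53 * sqrt(0.12) = 10.53 * 0.34641
SEM = 3.6477

3.6477


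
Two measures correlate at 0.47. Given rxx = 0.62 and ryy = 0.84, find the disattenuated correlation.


r_corrected = rxy / sqrt(rxx * ryy)
= 0.47 / sqrt(0.62 * 0.84)
= 0.47 / sqrt(0.5208)
= 0.47 / 0.721665
r_corrected = 0.6513

0.6513


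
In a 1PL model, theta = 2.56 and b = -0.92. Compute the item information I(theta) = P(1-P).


P = 1/(1+exp(-(2.56--0.92))) = 0.9701
I = P*(1-P) = 0.9701 * 0.0299
I = 0.029

0.029


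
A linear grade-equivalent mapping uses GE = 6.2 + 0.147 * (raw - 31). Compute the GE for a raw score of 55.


raw - median = 55 - 31 = 24
slope * diff = 0.147 * 24 = 3.528
GE = 6.2 + 3.528
GE = 9.728

9.728


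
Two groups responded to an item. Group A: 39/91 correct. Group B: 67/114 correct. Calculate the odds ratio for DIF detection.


Odds_A = 39/52 = 0.75
Odds_B = 67/47 = 1.4255
OR = Odds_A / Odds_B = 0.75 / 1.4255
Exactly, OR = (39 * 47) / (52 * 67) = 1833 / 3484
OR = 0.5261

0.5261


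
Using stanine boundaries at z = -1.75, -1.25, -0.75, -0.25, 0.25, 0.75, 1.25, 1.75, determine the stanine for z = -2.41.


Stanine boundaries: [-1.75, -1.25, -0.75, -0.25, 0.25, 0.75, 1.25, 1.75]
z = -2.41
Check each boundary:
  z < -1.75
  z < -1.25
  z < -0.75
  z < -0.25
  z < 0.25
  z < 0.75
  z < 1.25
  z < 1.75
Highest qualifying boundary gives stanine = 1

1


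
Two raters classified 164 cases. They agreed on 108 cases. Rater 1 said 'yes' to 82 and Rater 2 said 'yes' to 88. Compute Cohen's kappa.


P_o = 108/164 = 0.658537
P_e = (82*88 + 82*76) / 26896 = 0.5
kappa = (P_o - P_e) / (1 - P_e)
kappa = (0.658537 - 0.5) / (1 - 0.5)
kappa = 0.3171

0.3171


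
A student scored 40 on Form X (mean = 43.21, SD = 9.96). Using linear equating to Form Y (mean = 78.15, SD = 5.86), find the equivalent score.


slope = SD_Y / SD_X = 5.86 / 9.96 ~ 0.5884
intercept = mean_Y - slope * mean_X = 78.15 - (5.86 / 9.96) * 43.21 ~ 52.7272
Y = slope * X + intercept. To avoid rounding drift from the rounded slope/intercept, evaluate the equivalent form Y = mean_Y + SD_Y * (X - mean_X) / SD_X at full precision:
Y = 78.15 + 5.86 * (40 - 43.21) / 9.96
Y = 78.15 - 5.86 * 3.21 / 9.96
Y = 78.15 - 18.8106 / 9.96
Y = 78.15 - 1.8886
Y = 76.2614

76.2614


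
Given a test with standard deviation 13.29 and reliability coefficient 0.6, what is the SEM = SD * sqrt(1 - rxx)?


SEM = SD * sqrt(1 - rxx)
SEM = 13.29 * sqrt(1 - 0.6)
SEM = 13.29 * sqrt(0.4) = 13.29 * 0.632456
SEM = 8.4053

8.4053


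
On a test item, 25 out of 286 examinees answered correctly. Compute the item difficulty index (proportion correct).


Item difficulty p = number correct / total examinees
p = 25 / 286
p = 0.0874

0.0874


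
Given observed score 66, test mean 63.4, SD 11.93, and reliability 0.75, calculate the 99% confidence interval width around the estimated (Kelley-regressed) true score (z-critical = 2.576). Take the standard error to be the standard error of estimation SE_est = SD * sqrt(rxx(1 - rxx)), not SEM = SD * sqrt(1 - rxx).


True score estimate = 0.75*66 + 0.25*63.4 = 65.35
SE_est = SD * sqrt(rxx * (1 - rxx)) = 11.93 * sqrt(0.75 * 0.25) = 11.93 * sqrt(0.1875) = 5.165842
CI = T_est +/- z * SE_est, so width = 2 * z * SE_est = 2 * 2.576 * 5.165842
Width = 26.6144

26.6144


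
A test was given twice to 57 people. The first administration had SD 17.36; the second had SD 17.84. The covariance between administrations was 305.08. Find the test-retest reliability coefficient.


r = cov(X,Y) / (SD_X * SD_Y)
r = 305.08 / (17.36 * 17.84)
r = 305.08 / 309.7024
r = 0.9851

0.9851


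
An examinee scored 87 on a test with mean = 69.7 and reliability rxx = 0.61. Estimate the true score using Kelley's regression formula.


T_est = rxx * X + (1 - rxx) * mean
T_est = 0.61 * 87 + 0.39 * 69.7
T_est = 53.07 + 27.183
T_est = 80.253

80.253


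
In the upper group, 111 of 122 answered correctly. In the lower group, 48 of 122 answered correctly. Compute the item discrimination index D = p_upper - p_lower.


p_upper = 111/122 = 0.9098
p_lower = 48/122 = 0.3934
D = 0.9098 - 0.3934 = 0.5164

0.5164
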